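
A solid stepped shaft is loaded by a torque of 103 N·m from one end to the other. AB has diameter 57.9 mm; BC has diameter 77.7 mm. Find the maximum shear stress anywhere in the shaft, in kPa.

2700 kPa

Under the same torque, τ_max = 16T/(πd³) is largest where d is smallest — segment AB (d = 57.9 mm).
τ_max = 16·103.0/(π·(0.0579)³) = 2.703×10^6 Pa.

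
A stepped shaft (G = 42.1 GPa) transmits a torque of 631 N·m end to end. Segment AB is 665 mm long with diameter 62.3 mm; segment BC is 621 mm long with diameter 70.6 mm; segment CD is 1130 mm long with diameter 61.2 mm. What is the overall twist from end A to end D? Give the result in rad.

0.0229 rad

J_AB = π(0.0623)⁴/32 = 1.48×10^-6 m⁴; J_BC = π(0.0706)⁴/32 = 2.44×10^-6 m⁴; J_CD = π(0.0612)⁴/32 = 1.38×10^-6 m⁴.
θ = (T/G)·Σ L_i/J_i = (631.0/42.1×10⁹)·(0.665/1.48×10^-6 + 0.621/2.44×10^-6 + 1.13/1.38×10^-6) = 0.02285 rad.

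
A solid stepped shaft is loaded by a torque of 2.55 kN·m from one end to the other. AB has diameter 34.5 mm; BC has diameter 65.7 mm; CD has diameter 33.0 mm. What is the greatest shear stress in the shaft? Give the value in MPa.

Under the same torque, τ_max = 16T/(πd³) is largest where d is smallest — segment CD (d = 33.0 mm).
τ_max = 16·2550/(π·(0.0330)³) = 3.614×10^8 Pa.

361 MPa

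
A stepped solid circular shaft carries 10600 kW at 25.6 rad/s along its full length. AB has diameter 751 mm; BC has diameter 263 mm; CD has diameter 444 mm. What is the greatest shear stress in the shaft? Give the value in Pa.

ω = 25.6 rad/s, so T = P/ω = 10600×10³ / 25.60 = 414100 N·m.
Under the same torque, τ_max = 16T/(πd³) is largest where d is smallest — segment BC (d = 263 mm).
τ_max = 16·414100/(π·(0.263)³) = 1.159×10^8 Pa.

1.16e8 Pa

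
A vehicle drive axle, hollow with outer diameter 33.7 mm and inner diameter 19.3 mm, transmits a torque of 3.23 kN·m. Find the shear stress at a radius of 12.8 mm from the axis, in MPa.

J = π(d_o⁴ − d_i⁴)/32 = π(0.0337⁴ − 0.0193⁴)/32 = 1.130×10^-7 m⁴.
Shear stress varies linearly with radius: τ = T·r/J = 3230 × 0.0128 / 1.130×10^-7 = 3.659×10^8 Pa.

366 MPa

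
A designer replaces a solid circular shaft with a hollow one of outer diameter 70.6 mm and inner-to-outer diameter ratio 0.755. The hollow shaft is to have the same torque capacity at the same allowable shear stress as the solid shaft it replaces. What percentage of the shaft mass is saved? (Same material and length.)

44.1 %

Equal τ_max and T ⇒ the solid shaft needs d_s³ = d_o³(1−k⁴), so d_s = 70.6·(1−0.755⁴)^(1/3) = 61.93 mm.
Area ratio A_h/A_s = d_o²(1−k²)/d_s² = (1−k²)/(1−k⁴)^(2/3) = 0.5587.
Mass saving = 1 − 0.5587 = 44.1 %.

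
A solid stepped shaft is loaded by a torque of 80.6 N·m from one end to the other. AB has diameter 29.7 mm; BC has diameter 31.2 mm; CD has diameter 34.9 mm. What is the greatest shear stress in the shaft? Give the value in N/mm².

15.7 N/mm²

Under the same torque, τ_max = 16T/(πd³) is largest where d is smallest — segment AB (d = 29.7 mm).
τ_max = 16·80.60/(π·(0.0297)³) = 1.567×10^7 Pa.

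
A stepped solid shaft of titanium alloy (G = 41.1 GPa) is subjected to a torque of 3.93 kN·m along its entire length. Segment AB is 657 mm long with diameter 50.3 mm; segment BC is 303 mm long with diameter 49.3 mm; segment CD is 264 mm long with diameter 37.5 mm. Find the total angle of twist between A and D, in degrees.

J_AB = π(0.0503)⁴/32 = 6.28×10^-7 m⁴; J_BC = π(0.0493)⁴/32 = 5.80×10^-7 m⁴; J_CD = π(0.0375)⁴/32 = 1.94×10^-7 m⁴.
θ = (T/G)·Σ L_i/J_i = (3930/41.1×10⁹)·(0.657/6.28×10^-7 + 0.303/5.80×10^-7 + 0.264/1.94×10^-7) = 0.2799 rad.

16.0°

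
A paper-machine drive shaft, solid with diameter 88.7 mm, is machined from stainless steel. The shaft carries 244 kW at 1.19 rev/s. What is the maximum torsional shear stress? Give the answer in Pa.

2.38e8 Pa

ω = 2π·1.19 = 7.477 rad/s, so T = P/ω = 244×10³ / 7.477 = 32630 N·m.
J = πd⁴/32 = π(0.0887)⁴/32 = 6.077×10^-6 m⁴.
τ_max = T·r/J = 32630 × 0.0444 / 6.077×10^-6 = 2.382×10^8 Pa.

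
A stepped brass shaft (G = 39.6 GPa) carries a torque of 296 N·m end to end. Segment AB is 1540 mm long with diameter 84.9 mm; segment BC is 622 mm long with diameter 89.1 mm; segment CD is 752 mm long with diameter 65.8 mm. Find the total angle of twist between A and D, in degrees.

J_AB = π(0.0849)⁴/32 = 5.10×10^-6 m⁴; J_BC = π(0.0891)⁴/32 = 6.19×10^-6 m⁴; J_CD = π(0.0658)⁴/32 = 1.84×10^-6 m⁴.
θ = (T/G)·Σ L_i/J_i = (296.0/39.6×10⁹)·(1.54/5.10×10^-6 + 0.622/6.19×10^-6 + 0.752/1.84×10^-6) = 6.062×10^-3 rad.

0.347°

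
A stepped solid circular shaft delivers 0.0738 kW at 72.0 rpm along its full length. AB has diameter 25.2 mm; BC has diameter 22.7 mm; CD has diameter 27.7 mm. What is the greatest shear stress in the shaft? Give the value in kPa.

ω = 2π·72.0/60 = 7.540 rad/s, so T = P/ω = 0.0738×10³ / 7.540 = 9.788 N·m.
Under the same torque, τ_max = 16T/(πd³) is largest where d is smallest — segment BC (d = 22.7 mm).
τ_max = 16·9.788/(π·(0.0227)³) = 4.262×10^6 Pa.

4260 kPa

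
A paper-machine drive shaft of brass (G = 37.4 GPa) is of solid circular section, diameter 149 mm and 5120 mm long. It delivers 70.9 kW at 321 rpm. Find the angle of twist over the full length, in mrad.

ω = 2π·321/60 = 33.62 rad/s, so T = P/ω = 70.9×10³ / 33.62 = 2109 N·m.
J = πd⁴/32 = π(0.149)⁴/32 = 4.839×10^-5 m⁴.
θ = T·L/(G·J) = 2109 × 5.12 / (37.4×10⁹ × 4.839×10^-5) = 5.967×10^-3 rad.

5.97 mrad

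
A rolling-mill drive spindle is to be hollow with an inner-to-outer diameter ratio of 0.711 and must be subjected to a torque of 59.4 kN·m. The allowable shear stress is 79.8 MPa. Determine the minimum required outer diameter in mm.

For a hollow shaft with d_i/d_o = 0.711: τ_max = 16T/(π d_o³ (1−k⁴)), so d_o = [16T/(π τ_allow (1−k⁴))]^(1/3) = [16·59400/(π·7.98×10^7·0.7444)]^(1/3) = 0.1720 m.

172 mm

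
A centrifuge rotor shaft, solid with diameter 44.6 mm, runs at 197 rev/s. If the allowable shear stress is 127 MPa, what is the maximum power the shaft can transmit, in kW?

J = πd⁴/32 = π(0.0446)⁴/32 = 3.885×10^-7 m⁴.
T_max = τ_allow·J/r = 1.27×10^8 × 3.885×10^-7 / 0.0223 = 2212 N·m.
ω = 2π·197 = 1238 rad/s, so P_max = T_max·ω = 2.738×10^6 W.

2740 kW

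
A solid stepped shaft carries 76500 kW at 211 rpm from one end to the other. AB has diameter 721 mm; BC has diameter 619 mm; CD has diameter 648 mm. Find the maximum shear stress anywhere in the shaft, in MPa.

74.3 MPa

ω = 2π·211/60 = 22.10 rad/s, so T = P/ω = 76500×10³ / 22.10 = 3.462e6 N·m.
Under the same torque, τ_max = 16T/(πd³) is largest where d is smallest — segment BC (d = 619 mm).
τ_max = 16·3.462e6/(π·(0.619)³) = 7.434×10^7 Pa.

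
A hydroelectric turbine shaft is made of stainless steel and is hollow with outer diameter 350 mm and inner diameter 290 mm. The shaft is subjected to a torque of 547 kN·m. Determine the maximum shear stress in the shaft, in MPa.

123 MPa

J = π(d_o⁴ − d_i⁴)/32 = π(0.350⁴ − 0.290⁴)/32 = 7.789×10^-4 m⁴.
τ_max = T·r/J = 547000 × 0.175 / 7.789×10^-4 = 1.229×10^8 Pa.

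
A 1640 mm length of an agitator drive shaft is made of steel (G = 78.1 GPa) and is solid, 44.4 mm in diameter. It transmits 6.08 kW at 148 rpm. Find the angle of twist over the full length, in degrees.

ω = 2π·148/60 = 15.50 rad/s, so T = P/ω = 6.08×10³ / 15.50 = 392.3 N·m.
J = πd⁴/32 = π(0.0444)⁴/32 = 3.815×10^-7 m⁴.
θ = T·L/(G·J) = 392.3 × 1.64 / (78.1×10⁹ × 3.815×10^-7) = 0.02159 rad.

1.24°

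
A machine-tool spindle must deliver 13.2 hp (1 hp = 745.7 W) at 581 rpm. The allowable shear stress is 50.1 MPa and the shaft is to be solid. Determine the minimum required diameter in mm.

25.4 mm

ω = 2π·581/60 = 60.84 rad/s, so T = P/ω = 13.2×745.7 / 60.84 = 161.8 N·m.
For a solid shaft τ_max = 16T/(πd³), so d = (16T/(π τ_allow))^(1/3) = (16·161.8/(π·5.01×10^7))^(1/3) = 0.02543 m.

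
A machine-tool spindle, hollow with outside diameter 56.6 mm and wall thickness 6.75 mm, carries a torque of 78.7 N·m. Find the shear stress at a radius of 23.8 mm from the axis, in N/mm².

2.80 N/mm²

J = π(d_o⁴ − d_i⁴)/32 = π(0.0566⁴ − 0.0431⁴)/32 = 6.688×10^-7 m⁴.
Shear stress varies linearly with radius: τ = T·r/J = 78.70 × 0.0238 / 6.688×10^-7 = 2.801×10^6 Pa.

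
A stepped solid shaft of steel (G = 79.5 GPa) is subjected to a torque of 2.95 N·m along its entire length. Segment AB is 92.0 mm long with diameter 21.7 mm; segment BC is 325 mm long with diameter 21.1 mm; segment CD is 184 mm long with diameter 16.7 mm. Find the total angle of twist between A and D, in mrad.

1.67 mrad

J_AB = π(0.0217)⁴/32 = 2.18×10^-8 m⁴; J_BC = π(0.0211)⁴/32 = 1.95×10^-8 m⁴; J_CD = π(0.0167)⁴/32 = 7.64×10^-9 m⁴.
θ = (T/G)·Σ L_i/J_i = (2.950/79.5×10⁹)·(0.0920/2.18×10^-8 + 0.325/1.95×10^-8 + 0.184/7.64×10^-9) = 1.671×10^-3 rad.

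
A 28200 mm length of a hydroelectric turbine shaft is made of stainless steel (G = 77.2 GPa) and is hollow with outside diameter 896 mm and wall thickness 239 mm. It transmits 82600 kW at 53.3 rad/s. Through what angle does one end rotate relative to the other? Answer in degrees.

ω = 53.3 rad/s, so T = P/ω = 82600×10³ / 53.30 = 1.550e6 N·m.
J = π(d_o⁴ − d_i⁴)/32 = π(0.896⁴ − 0.418⁴)/32 = 0.06028 m⁴.
θ = T·L/(G·J) = 1.550e6 × 28.2 / (77.2×10⁹ × 0.06028) = 9.391×10^-3 rad.

0.538°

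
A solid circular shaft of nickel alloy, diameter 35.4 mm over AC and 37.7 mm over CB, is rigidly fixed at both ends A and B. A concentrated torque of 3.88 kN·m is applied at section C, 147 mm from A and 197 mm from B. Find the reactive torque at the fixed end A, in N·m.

Compatibility: T_A·a/J_AC = T_B·b/J_CB with T_A + T_B = T₀.
J_AC = 1.54×10^-7 m⁴, J_CB = 1.98×10^-7 m⁴, so T_A = T₀·(J_AC/a)/((J_AC/a)+(J_CB/b)) = 1980 N·m, T_B = 1900 N·m.

1980 N·m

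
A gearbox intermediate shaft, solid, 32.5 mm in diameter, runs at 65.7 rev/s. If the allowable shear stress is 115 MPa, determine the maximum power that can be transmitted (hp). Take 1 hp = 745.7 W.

J = πd⁴/32 = π(0.0325)⁴/32 = 1.095×10^-7 m⁴.
T_max = τ_allow·J/r = 1.15×10^8 × 1.095×10^-7 / 0.0163 = 775.1 N·m.
ω = 2π·65.7 = 412.8 rad/s, so P_max = T_max·ω = 3.200×10^5 W.

429 hp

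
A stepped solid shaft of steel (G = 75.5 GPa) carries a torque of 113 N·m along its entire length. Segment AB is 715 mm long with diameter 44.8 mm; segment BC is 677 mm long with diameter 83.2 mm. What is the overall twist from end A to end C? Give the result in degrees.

0.167°

J_AB = π(0.0448)⁴/32 = 3.95×10^-7 m⁴; J_BC = π(0.0832)⁴/32 = 4.70×10^-6 m⁴.
θ = (T/G)·Σ L_i/J_i = (113.0/75.5×10⁹)·(0.715/3.95×10^-7 + 0.677/4.70×10^-6) = 2.921×10^-3 rad.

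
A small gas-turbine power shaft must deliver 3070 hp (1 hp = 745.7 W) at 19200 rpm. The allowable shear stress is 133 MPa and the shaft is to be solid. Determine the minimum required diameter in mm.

ω = 2π·19200/60 = 2011 rad/s, so T = P/ω = 3070×745.7 / 2011 = 1139 N·m.
For a solid shaft τ_max = 16T/(πd³), so d = (16T/(π τ_allow))^(1/3) = (16·1139/(π·1.33×10^8))^(1/3) = 0.03520 m.

35.2 mm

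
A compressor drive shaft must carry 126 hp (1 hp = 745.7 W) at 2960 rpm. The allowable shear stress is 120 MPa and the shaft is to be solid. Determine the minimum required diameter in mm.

23.4 mm

ω = 2π·2960/60 = 310.0 rad/s, so T = P/ω = 126×745.7 / 310.0 = 303.1 N·m.
For a solid shaft τ_max = 16T/(πd³), so d = (16T/(π τ_allow))^(1/3) = (16·303.1/(π·1.20×10^8))^(1/3) = 0.02343 m.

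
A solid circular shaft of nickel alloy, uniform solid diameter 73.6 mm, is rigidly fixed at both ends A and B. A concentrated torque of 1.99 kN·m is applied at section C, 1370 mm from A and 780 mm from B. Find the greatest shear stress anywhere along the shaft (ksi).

With uniform GJ and both ends fixed, compatibility θ_AC = θ_CB gives T_A·a = T_B·b, together with T_A + T_B = T₀.
T_A = T₀·b/(a+b) = 1990·780/2150 = 722.0 N·m; T_B = 1268 N·m.
τ in each portion: τ_AC = 9.22×10^6 Pa, τ_CB = 1.62×10^7 Pa; maximum is in CB.
τ_max = T_CB·r/J = 1268·0.0368/2.88×10^-6 = 1.620×10^7 Pa.

2.35 ksi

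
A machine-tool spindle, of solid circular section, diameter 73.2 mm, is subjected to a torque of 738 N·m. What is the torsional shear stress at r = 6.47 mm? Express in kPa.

1690 kPa

J = πd⁴/32 = π(0.0732)⁴/32 = 2.819×10^-6 m⁴.
Shear stress varies linearly with radius: τ = T·r/J = 738.0 × 0.00647 / 2.819×10^-6 = 1.694×10^6 Pa.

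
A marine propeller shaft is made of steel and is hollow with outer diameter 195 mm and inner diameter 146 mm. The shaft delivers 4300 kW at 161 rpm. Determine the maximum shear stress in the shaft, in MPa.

255 MPa

ω = 2π·161/60 = 16.86 rad/s, so T = P/ω = 4300×10³ / 16.86 = 255000 N·m.
J = π(d_o⁴ − d_i⁴)/32 = π(0.195⁴ − 0.146⁴)/32 = 9.734×10^-5 m⁴.
τ_max = T·r/J = 255000 × 0.0975 / 9.734×10^-5 = 2.555×10^8 Pa.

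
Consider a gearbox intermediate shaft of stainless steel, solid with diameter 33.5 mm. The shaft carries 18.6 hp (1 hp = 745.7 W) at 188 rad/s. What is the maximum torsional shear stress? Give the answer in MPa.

9.99 MPa

ω = 188 rad/s, so T = P/ω = 18.6×745.7 / 188.0 = 73.78 N·m.
J = πd⁴/32 = π(0.0335)⁴/32 = 1.236×10^-7 m⁴.
τ_max = T·r/J = 73.78 × 0.0168 / 1.236×10^-7 = 9.994×10^6 Pa.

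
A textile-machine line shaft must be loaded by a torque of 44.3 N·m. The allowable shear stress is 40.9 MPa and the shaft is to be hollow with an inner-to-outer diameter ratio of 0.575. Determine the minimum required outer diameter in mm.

For a hollow shaft with d_i/d_o = 0.575: τ_max = 16T/(π d_o³ (1−k⁴)), so d_o = [16T/(π τ_allow (1−k⁴))]^(1/3) = [16·44.30/(π·4.09×10^7·0.8907)]^(1/3) = 0.01836 m.

18.4 mm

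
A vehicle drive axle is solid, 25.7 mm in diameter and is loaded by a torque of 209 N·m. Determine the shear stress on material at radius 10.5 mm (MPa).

J = πd⁴/32 = π(0.0257)⁴/32 = 4.283×10^-8 m⁴.
Shear stress varies linearly with radius: τ = T·r/J = 209.0 × 0.0105 / 4.283×10^-8 = 5.124×10^7 Pa.

51.2 MPa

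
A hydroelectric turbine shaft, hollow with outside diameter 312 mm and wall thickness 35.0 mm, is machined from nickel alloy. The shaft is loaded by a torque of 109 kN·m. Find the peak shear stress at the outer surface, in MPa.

J = π(d_o⁴ − d_i⁴)/32 = π(0.312⁴ − 0.242⁴)/32 = 5.936×10^-4 m⁴.
τ_max = T·r/J = 109000 × 0.156 / 5.936×10^-4 = 2.865×10^7 Pa.

28.6 MPa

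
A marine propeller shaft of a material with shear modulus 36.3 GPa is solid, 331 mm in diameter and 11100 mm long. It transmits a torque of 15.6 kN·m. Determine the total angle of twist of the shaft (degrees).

J = πd⁴/32 = π(0.331)⁴/32 = 1.178×10^-3 m⁴.
θ = T·L/(G·J) = 15600 × 11.1 / (36.3×10⁹ × 1.178×10^-3) = 4.048×10^-3 rad.

0.232°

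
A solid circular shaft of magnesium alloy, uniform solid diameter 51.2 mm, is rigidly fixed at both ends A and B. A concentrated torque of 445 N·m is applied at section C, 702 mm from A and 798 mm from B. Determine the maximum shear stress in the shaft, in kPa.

With uniform GJ and both ends fixed, compatibility θ_AC = θ_CB gives T_A·a = T_B·b, together with T_A + T_B = T₀.
T_A = T₀·b/(a+b) = 445.0·798/1500 = 236.7 N·m; T_B = 208.3 N·m.
τ in each portion: τ_AC = 8.98×10^6 Pa, τ_CB = 7.90×10^6 Pa; maximum is in AC.
τ_max = T_AC·r/J = 236.7·0.0256/6.75×10^-7 = 8.983×10^6 Pa.

8980 kPa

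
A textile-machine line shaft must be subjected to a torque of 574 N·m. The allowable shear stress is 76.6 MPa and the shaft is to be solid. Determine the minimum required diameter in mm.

For a solid shaft τ_max = 16T/(πd³), so d = (16T/(π τ_allow))^(1/3) = (16·574.0/(π·7.66×10^7))^(1/3) = 0.03367 m.

33.7 mm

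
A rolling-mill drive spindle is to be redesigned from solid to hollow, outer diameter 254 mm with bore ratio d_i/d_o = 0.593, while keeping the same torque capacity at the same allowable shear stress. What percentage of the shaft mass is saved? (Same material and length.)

Equal τ_max and T ⇒ the solid shaft needs d_s³ = d_o³(1−k⁴), so d_s = 254·(1−0.593⁴)^(1/3) = 243.1 mm.
Area ratio A_h/A_s = d_o²(1−k²)/d_s² = (1−k²)/(1−k⁴)^(2/3) = 0.7080.
Mass saving = 1 − 0.7080 = 29.2 %.

29.2 %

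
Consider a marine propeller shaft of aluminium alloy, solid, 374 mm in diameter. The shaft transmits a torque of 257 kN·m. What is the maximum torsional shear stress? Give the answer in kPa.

J = πd⁴/32 = π(0.374)⁴/32 = 1.921×10^-3 m⁴.
τ_max = T·r/J = 257000 × 0.187 / 1.921×10^-3 = 2.502×10^7 Pa.

25000 kPa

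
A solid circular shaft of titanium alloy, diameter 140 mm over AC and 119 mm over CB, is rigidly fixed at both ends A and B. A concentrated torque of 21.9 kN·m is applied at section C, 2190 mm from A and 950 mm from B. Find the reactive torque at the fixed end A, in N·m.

9940 N·m

Compatibility: T_A·a/J_AC = T_B·b/J_CB with T_A + T_B = T₀.
J_AC = 3.77×10^-5 m⁴, J_CB = 1.97×10^-5 m⁴, so T_A = T₀·(J_AC/a)/((J_AC/a)+(J_CB/b)) = 9939 N·m, T_B = 11960 N·m.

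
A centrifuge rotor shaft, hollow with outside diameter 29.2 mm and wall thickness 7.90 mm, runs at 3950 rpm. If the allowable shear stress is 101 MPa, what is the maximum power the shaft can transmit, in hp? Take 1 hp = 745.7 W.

J = π(d_o⁴ − d_i⁴)/32 = π(0.0292⁴ − 0.0134⁴)/32 = 6.821×10^-8 m⁴.
T_max = τ_allow·J/r = 1.01×10^8 × 6.821×10^-8 / 0.0146 = 471.8 N·m.
ω = 2π·3950/60 = 413.6 rad/s, so P_max = T_max·ω = 1.952×10^5 W.

262 hp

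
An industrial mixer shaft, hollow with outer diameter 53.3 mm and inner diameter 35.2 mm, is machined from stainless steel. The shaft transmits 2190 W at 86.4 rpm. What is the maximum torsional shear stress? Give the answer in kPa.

10100 kPa

ω = 2π·86.4/60 = 9.048 rad/s, so T = P/ω = 2190 / 9.048 = 242.0 N·m.
J = π(d_o⁴ − d_i⁴)/32 = π(0.0533⁴ − 0.0352⁴)/32 = 6.416×10^-7 m⁴.
τ_max = T·r/J = 242.0 × 0.0267 / 6.416×10^-7 = 1.005×10^7 Pa.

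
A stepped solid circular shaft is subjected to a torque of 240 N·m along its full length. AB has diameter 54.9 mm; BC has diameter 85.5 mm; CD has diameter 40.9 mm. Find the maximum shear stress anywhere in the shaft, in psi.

Under the same torque, τ_max = 16T/(πd³) is largest where d is smallest — segment CD (d = 40.9 mm).
τ_max = 16·240.0/(π·(0.0409)³) = 1.787×10^7 Pa.

2590 psi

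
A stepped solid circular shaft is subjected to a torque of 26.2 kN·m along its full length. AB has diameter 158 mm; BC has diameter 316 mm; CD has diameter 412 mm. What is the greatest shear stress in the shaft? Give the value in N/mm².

33.8 N/mm²

Under the same torque, τ_max = 16T/(πd³) is largest where d is smallest — segment AB (d = 158 mm).
τ_max = 16·26200/(π·(0.158)³) = 3.383×10^7 Pa.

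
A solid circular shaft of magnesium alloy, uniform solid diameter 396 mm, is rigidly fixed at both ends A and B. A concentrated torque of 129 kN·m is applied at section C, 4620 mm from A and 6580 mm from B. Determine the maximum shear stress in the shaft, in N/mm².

With uniform GJ and both ends fixed, compatibility θ_AC = θ_CB gives T_A·a = T_B·b, together with T_A + T_B = T₀.
T_A = T₀·b/(a+b) = 129000·6580/11200 = 75790 N·m; T_B = 53210 N·m.
τ in each portion: τ_AC = 6.22×10^6 Pa, τ_CB = 4.36×10^6 Pa; maximum is in AC.
τ_max = T_AC·r/J = 75790·0.198/2.41×10^-3 = 6.216×10^6 Pa.

6.22 N/mm²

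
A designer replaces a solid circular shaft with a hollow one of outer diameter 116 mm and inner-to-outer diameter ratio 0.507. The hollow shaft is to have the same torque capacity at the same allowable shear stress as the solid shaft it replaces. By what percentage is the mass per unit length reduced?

Equal τ_max and T ⇒ the solid shaft needs d_s³ = d_o³(1−k⁴), so d_s = 116·(1−0.507⁴)^(1/3) = 113.4 mm.
Area ratio A_h/A_s = d_o²(1−k²)/d_s² = (1−k²)/(1−k⁴)^(2/3) = 0.7776.
Mass saving = 1 − 0.7776 = 22.2 %.

22.2 %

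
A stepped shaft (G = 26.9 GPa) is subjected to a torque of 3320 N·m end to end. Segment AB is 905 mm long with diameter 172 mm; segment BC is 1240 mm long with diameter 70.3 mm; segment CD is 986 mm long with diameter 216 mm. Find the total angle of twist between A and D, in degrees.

3.76°

J_AB = π(0.172)⁴/32 = 8.59×10^-5 m⁴; J_BC = π(0.0703)⁴/32 = 2.40×10^-6 m⁴; J_CD = π(0.216)⁴/32 = 2.14×10^-4 m⁴.
θ = (T/G)·Σ L_i/J_i = (3320/26.9×10⁹)·(0.905/8.59×10^-5 + 1.24/2.40×10^-6 + 0.986/2.14×10^-4) = 0.06569 rad.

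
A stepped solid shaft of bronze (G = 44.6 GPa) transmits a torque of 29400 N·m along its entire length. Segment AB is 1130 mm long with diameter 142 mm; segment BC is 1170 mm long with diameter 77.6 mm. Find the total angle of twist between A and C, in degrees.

J_AB = π(0.142)⁴/32 = 3.99×10^-5 m⁴; J_BC = π(0.0776)⁴/32 = 3.56×10^-6 m⁴.
θ = (T/G)·Σ L_i/J_i = (29400/44.6×10⁹)·(1.13/3.99×10^-5 + 1.17/3.56×10^-6) = 0.2353 rad.

13.5°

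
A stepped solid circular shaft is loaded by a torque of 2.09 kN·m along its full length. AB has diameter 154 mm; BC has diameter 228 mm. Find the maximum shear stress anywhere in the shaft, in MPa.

2.91 MPa

Under the same torque, τ_max = 16T/(πd³) is largest where d is smallest — segment AB (d = 154 mm).
τ_max = 16·2090/(π·(0.154)³) = 2.914×10^6 Pa.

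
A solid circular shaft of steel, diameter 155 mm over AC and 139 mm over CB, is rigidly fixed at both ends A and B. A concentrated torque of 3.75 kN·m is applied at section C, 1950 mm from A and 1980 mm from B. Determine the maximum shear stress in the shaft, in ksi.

0.454 ksi

Compatibility: T_A·a/J_AC = T_B·b/J_CB with T_A + T_B = T₀.
J_AC = 5.67×10^-5 m⁴, J_CB = 3.66×10^-5 m⁴, so T_A = T₀·(J_AC/a)/((J_AC/a)+(J_CB/b)) = 2291 N·m, T_B = 1459 N·m.
τ in each portion: τ_AC = 3.13×10^6 Pa, τ_CB = 2.77×10^6 Pa; maximum is in AC.
τ_max = T_AC·r/J = 2291·0.0775/5.67×10^-5 = 3.133×10^6 Pa.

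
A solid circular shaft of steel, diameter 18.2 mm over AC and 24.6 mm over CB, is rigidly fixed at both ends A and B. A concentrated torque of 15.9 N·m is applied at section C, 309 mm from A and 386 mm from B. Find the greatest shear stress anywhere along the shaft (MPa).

3.96 MPa

Compatibility: T_A·a/J_AC = T_B·b/J_CB with T_A + T_B = T₀.
J_AC = 1.08×10^-8 m⁴, J_CB = 3.60×10^-8 m⁴, so T_A = T₀·(J_AC/a)/((J_AC/a)+(J_CB/b)) = 4.330 N·m, T_B = 11.57 N·m.
τ in each portion: τ_AC = 3.66×10^6 Pa, τ_CB = 3.96×10^6 Pa; maximum is in CB.
τ_max = T_CB·r/J = 11.57·0.0123/3.60×10^-8 = 3.958×10^6 Pa.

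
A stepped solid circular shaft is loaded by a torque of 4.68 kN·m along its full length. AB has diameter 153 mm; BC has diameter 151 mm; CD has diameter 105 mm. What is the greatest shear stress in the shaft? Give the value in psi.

2990 psi

Under the same torque, τ_max = 16T/(πd³) is largest where d is smallest — segment CD (d = 105 mm).
τ_max = 16·4680/(π·(0.105)³) = 2.059×10^7 Pa.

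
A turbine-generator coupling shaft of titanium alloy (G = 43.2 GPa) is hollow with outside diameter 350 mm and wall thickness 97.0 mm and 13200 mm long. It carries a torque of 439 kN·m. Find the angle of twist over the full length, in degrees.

5.43°

J = π(d_o⁴ − d_i⁴)/32 = π(0.350⁴ − 0.156⁴)/32 = 1.415×10^-3 m⁴.
θ = T·L/(G·J) = 439000 × 13.2 / (43.2×10⁹ × 1.415×10^-3) = 0.09479 rad.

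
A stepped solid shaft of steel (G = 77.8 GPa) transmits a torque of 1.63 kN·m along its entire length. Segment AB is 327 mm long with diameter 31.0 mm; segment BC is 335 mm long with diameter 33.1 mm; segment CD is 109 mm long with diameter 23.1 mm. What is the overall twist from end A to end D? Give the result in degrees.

J_AB = π(0.0310)⁴/32 = 9.07×10^-8 m⁴; J_BC = π(0.0331)⁴/32 = 1.18×10^-7 m⁴; J_CD = π(0.0231)⁴/32 = 2.80×10^-8 m⁴.
θ = (T/G)·Σ L_i/J_i = (1630/77.8×10⁹)·(0.327/9.07×10^-8 + 0.335/1.18×10^-7 + 0.109/2.80×10^-8) = 0.2168 rad.

12.4°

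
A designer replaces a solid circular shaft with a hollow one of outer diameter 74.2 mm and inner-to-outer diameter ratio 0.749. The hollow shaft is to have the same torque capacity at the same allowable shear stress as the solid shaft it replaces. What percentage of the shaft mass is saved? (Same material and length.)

43.5 %

Equal τ_max and T ⇒ the solid shaft needs d_s³ = d_o³(1−k⁴), so d_s = 74.2·(1−0.749⁴)^(1/3) = 65.42 mm.
Area ratio A_h/A_s = d_o²(1−k²)/d_s² = (1−k²)/(1−k⁴)^(2/3) = 0.5648.
Mass saving = 1 − 0.5648 = 43.5 %.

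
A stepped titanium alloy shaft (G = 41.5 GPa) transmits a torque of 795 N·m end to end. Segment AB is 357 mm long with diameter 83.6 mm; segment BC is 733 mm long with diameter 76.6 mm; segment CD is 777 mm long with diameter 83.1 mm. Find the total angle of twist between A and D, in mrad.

8.76 mrad

J_AB = π(0.0836)⁴/32 = 4.80×10^-6 m⁴; J_BC = π(0.0766)⁴/32 = 3.38×10^-6 m⁴; J_CD = π(0.0831)⁴/32 = 4.68×10^-6 m⁴.
θ = (T/G)·Σ L_i/J_i = (795.0/41.5×10⁹)·(0.357/4.80×10^-6 + 0.733/3.38×10^-6 + 0.777/4.68×10^-6) = 8.760×10^-3 rad.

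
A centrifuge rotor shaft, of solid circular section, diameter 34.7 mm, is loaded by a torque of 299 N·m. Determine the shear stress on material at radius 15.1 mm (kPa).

31700 kPa

J = πd⁴/32 = π(0.0347)⁴/32 = 1.423×10^-7 m⁴.
Shear stress varies linearly with radius: τ = T·r/J = 299.0 × 0.0151 / 1.423×10^-7 = 3.172×10^7 Pa.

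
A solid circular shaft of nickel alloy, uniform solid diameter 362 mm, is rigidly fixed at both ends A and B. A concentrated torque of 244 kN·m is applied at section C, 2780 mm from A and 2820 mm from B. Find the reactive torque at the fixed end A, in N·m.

123000 N·m

With uniform GJ and both ends fixed, compatibility θ_AC = θ_CB gives T_A·a = T_B·b, together with T_A + T_B = T₀.
T_A = T₀·b/(a+b) = 244000·2820/5600 = 122900 N·m; T_B = 121100 N·m.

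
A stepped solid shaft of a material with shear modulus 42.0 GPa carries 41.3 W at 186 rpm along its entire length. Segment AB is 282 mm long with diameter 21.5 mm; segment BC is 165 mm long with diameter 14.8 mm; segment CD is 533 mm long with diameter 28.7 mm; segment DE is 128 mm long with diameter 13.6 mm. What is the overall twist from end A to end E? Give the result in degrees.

0.274°

ω = 2π·186/60 = 19.48 rad/s, so T = P/ω = 41.3 / 19.48 = 2.120 N·m.
J_AB = π(0.0215)⁴/32 = 2.10×10^-8 m⁴; J_BC = π(0.0148)⁴/32 = 4.71×10^-9 m⁴; J_CD = π(0.0287)⁴/32 = 6.66×10^-8 m⁴; J_DE = π(0.0136)⁴/32 = 3.36×10^-9 m⁴.
θ = (T/G)·Σ L_i/J_i = (2.120/42.0×10⁹)·(0.282/2.10×10^-8 + 0.165/4.71×10^-9 + 0.533/6.66×10^-8 + 0.128/3.36×10^-9) = 4.775×10^-3 rad.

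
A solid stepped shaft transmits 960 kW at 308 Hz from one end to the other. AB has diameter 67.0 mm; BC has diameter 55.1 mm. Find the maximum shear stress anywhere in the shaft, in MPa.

ω = 2π·308 = 1935 rad/s, so T = P/ω = 960×10³ / 1935 = 496.1 N·m.
Under the same torque, τ_max = 16T/(πd³) is largest where d is smallest — segment BC (d = 55.1 mm).
τ_max = 16·496.1/(π·(0.0551)³) = 1.510×10^7 Pa.

15.1 MPa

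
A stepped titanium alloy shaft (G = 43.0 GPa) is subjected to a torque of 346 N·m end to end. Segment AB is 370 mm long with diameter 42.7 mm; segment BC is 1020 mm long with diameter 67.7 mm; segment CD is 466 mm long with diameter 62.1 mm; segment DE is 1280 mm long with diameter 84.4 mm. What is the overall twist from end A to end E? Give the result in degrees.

J_AB = π(0.0427)⁴/32 = 3.26×10^-7 m⁴; J_BC = π(0.0677)⁴/32 = 2.06×10^-6 m⁴; J_CD = π(0.0621)⁴/32 = 1.46×10^-6 m⁴; J_DE = π(0.0844)⁴/32 = 4.98×10^-6 m⁴.
θ = (T/G)·Σ L_i/J_i = (346.0/43.0×10⁹)·(0.370/3.26×10^-7 + 1.02/2.06×10^-6 + 0.466/1.46×10^-6 + 1.28/4.98×10^-6) = 0.01774 rad.

1.02°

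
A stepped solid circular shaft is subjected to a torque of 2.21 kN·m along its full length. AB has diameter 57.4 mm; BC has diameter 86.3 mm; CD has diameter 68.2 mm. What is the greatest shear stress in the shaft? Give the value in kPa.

Under the same torque, τ_max = 16T/(πd³) is largest where d is smallest — segment AB (d = 57.4 mm).
τ_max = 16·2210/(π·(0.0574)³) = 5.952×10^7 Pa.

59500 kPa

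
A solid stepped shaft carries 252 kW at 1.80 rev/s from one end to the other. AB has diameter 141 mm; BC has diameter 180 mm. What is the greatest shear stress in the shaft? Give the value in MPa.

40.5 MPa

ω = 2π·1.80 = 11.31 rad/s, so T = P/ω = 252×10³ / 11.31 = 22280 N·m.
Under the same torque, τ_max = 16T/(πd³) is largest where d is smallest — segment AB (d = 141 mm).
τ_max = 16·22280/(π·(0.141)³) = 4.048×10^7 Pa.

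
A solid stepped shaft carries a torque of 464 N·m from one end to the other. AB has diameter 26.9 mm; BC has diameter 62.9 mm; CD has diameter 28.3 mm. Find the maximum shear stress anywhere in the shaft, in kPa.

121000 kPa

Under the same torque, τ_max = 16T/(πd³) is largest where d is smallest — segment AB (d = 26.9 mm).
τ_max = 16·464.0/(π·(0.0269)³) = 1.214×10^8 Pa.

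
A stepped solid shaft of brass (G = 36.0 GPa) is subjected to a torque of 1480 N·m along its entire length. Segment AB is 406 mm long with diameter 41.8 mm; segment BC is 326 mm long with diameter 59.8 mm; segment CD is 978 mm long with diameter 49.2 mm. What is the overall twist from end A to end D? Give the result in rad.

J_AB = π(0.0418)⁴/32 = 3.00×10^-7 m⁴; J_BC = π(0.0598)⁴/32 = 1.26×10^-6 m⁴; J_CD = π(0.0492)⁴/32 = 5.75×10^-7 m⁴.
θ = (T/G)·Σ L_i/J_i = (1480/36.0×10⁹)·(0.406/3.00×10^-7 + 0.326/1.26×10^-6 + 0.978/5.75×10^-7) = 0.1363 rad.

0.136 rad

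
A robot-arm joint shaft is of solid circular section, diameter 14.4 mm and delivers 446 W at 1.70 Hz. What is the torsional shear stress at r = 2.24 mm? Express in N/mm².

22.2 N/mm²

ω = 2π·1.70 = 10.68 rad/s, so T = P/ω = 446 / 10.68 = 41.75 N·m.
J = πd⁴/32 = π(0.0144)⁴/32 = 4.221×10^-9 m⁴.
Shear stress varies linearly with radius: τ = T·r/J = 41.75 × 0.00224 / 4.221×10^-9 = 2.216×10^7 Pa.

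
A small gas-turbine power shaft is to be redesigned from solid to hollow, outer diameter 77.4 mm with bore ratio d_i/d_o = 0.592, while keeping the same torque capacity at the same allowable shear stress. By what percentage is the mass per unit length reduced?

Equal τ_max and T ⇒ the solid shaft needs d_s³ = d_o³(1−k⁴), so d_s = 77.4·(1−0.592⁴)^(1/3) = 74.09 mm.
Area ratio A_h/A_s = d_o²(1−k²)/d_s² = (1−k²)/(1−k⁴)^(2/3) = 0.7088.
Mass saving = 1 − 0.7088 = 29.1 %.

29.1 %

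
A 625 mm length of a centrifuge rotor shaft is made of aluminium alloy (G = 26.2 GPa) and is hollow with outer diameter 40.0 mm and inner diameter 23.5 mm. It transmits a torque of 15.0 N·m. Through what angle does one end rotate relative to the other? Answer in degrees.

0.0926°

J = π(d_o⁴ − d_i⁴)/32 = π(0.0400⁴ − 0.0235⁴)/32 = 2.214×10^-7 m⁴.
θ = T·L/(G·J) = 15.00 × 0.625 / (26.2×10⁹ × 2.214×10^-7) = 1.616×10^-3 rad.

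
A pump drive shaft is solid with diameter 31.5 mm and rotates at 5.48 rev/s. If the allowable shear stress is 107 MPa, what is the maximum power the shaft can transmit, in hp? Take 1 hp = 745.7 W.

J = πd⁴/32 = π(0.0315)⁴/32 = 9.666×10^-8 m⁴.
T_max = τ_allow·J/r = 1.07×10^8 × 9.666×10^-8 / 0.0158 = 656.7 N·m.
ω = 2π·5.48 = 34.43 rad/s, so P_max = T_max·ω = 2.261×10^4 W.

30.3 hp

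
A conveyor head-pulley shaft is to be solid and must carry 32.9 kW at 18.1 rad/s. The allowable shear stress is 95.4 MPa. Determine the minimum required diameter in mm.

46.0 mm

ω = 18.1 rad/s, so T = P/ω = 32.9×10³ / 18.10 = 1818 N·m.
For a solid shaft τ_max = 16T/(πd³), so d = (16T/(π τ_allow))^(1/3) = (16·1818/(π·9.54×10^7))^(1/3) = 0.04595 m.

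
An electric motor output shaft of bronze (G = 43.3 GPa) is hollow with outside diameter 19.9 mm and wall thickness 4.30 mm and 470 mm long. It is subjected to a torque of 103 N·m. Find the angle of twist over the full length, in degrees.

4.64°

J = π(d_o⁴ − d_i⁴)/32 = π(0.0199⁴ − 0.0113⁴)/32 = 1.380×10^-8 m⁴.
θ = T·L/(G·J) = 103.0 × 0.470 / (43.3×10⁹ × 1.380×10^-8) = 0.08104 rad.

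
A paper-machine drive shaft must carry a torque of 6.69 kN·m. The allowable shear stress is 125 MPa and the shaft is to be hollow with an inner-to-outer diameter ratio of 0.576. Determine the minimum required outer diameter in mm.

67.4 mm

For a hollow shaft with d_i/d_o = 0.576: τ_max = 16T/(π d_o³ (1−k⁴)), so d_o = [16T/(π τ_allow (1−k⁴))]^(1/3) = [16·6690/(π·1.25×10^8·0.8899)]^(1/3) = 0.06741 m.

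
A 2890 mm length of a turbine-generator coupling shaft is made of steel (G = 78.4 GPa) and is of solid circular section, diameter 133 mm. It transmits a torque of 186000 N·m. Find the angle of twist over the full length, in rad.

0.223 rad

J = πd⁴/32 = π(0.133)⁴/32 = 3.072×10^-5 m⁴.
θ = T·L/(G·J) = 186000 × 2.89 / (78.4×10⁹ × 3.072×10^-5) = 0.2232 rad.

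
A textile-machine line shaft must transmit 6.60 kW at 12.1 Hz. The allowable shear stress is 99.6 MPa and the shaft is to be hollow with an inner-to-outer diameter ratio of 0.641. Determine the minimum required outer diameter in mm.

ω = 2π·12.1 = 76.03 rad/s, so T = P/ω = 6.60×10³ / 76.03 = 86.81 N·m.
For a hollow shaft with d_i/d_o = 0.641: τ_max = 16T/(π d_o³ (1−k⁴)), so d_o = [16T/(π τ_allow (1−k⁴))]^(1/3) = [16·86.81/(π·9.96×10^7·0.8312)]^(1/3) = 0.01748 m.

17.5 mm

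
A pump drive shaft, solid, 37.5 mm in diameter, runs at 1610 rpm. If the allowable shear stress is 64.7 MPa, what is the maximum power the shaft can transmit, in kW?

113 kW

J = πd⁴/32 = π(0.0375)⁴/32 = 1.941×10^-7 m⁴.
T_max = τ_allow·J/r = 6.47×10^7 × 1.941×10^-7 / 0.0187 = 669.9 N·m.
ω = 2π·1610/60 = 168.6 rad/s, so P_max = T_max·ω = 1.129×10^5 W.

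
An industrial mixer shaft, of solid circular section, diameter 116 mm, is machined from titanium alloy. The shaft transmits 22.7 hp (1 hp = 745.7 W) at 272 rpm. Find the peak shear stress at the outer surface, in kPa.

1940 kPa

ω = 2π·272/60 = 28.48 rad/s, so T = P/ω = 22.7×745.7 / 28.48 = 594.3 N·m.
J = πd⁴/32 = π(0.116)⁴/32 = 1.778×10^-5 m⁴.
τ_max = T·r/J = 594.3 × 0.0580 / 1.778×10^-5 = 1.939×10^6 Pa.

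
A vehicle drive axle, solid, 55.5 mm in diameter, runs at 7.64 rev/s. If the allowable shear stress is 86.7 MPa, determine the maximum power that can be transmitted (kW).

J = πd⁴/32 = π(0.0555)⁴/32 = 9.315×10^-7 m⁴.
T_max = τ_allow·J/r = 8.67×10^7 × 9.315×10^-7 / 0.0278 = 2910 N·m.
ω = 2π·7.64 = 48.00 rad/s, so P_max = T_max·ω = 1.397×10^5 W.

140 kW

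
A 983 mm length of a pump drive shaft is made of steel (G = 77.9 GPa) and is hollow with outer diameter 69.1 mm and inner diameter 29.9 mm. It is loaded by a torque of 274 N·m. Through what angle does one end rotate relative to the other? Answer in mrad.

J = π(d_o⁴ − d_i⁴)/32 = π(0.0691⁴ − 0.0299⁴)/32 = 2.160×10^-6 m⁴.
θ = T·L/(G·J) = 274.0 × 0.983 / (77.9×10⁹ × 2.160×10^-6) = 1.601×10^-3 rad.

1.60 mrad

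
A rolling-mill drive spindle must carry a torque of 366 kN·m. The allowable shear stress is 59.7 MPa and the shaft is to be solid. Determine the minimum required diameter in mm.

315 mm

For a solid shaft τ_max = 16T/(πd³), so d = (16T/(π τ_allow))^(1/3) = (16·366000/(π·5.97×10^7))^(1/3) = 0.3149 m.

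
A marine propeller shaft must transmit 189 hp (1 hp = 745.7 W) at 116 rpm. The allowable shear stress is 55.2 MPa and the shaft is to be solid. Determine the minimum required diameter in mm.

102 mm

ω = 2π·116/60 = 12.15 rad/s, so T = P/ω = 189×745.7 / 12.15 = 11600 N·m.
For a solid shaft τ_max = 16T/(πd³), so d = (16T/(π τ_allow))^(1/3) = (16·11600/(π·5.52×10^7))^(1/3) = 0.1023 m.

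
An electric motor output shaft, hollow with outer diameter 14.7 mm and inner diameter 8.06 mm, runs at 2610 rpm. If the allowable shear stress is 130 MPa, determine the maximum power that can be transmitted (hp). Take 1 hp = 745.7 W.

27.0 hp

J = π(d_o⁴ − d_i⁴)/32 = π(0.0147⁴ − 0.00806⁴)/32 = 4.170×10^-9 m⁴.
T_max = τ_allow·J/r = 1.30×10^8 × 4.170×10^-9 / 0.00735 = 73.75 N·m.
ω = 2π·2610/60 = 273.3 rad/s, so P_max = T_max·ω = 2.016×10^4 W.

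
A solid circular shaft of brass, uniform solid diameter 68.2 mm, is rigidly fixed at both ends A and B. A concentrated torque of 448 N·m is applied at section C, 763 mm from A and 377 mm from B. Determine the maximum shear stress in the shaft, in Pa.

With uniform GJ and both ends fixed, compatibility θ_AC = θ_CB gives T_A·a = T_B·b, together with T_A + T_B = T₀.
T_A = T₀·b/(a+b) = 448.0·377/1140 = 148.2 N·m; T_B = 299.8 N·m.
τ in each portion: τ_AC = 2.38×10^6 Pa, τ_CB = 4.81×10^6 Pa; maximum is in CB.
τ_max = T_CB·r/J = 299.8·0.0341/2.12×10^-6 = 4.814×10^6 Pa.

4.81e6 Pa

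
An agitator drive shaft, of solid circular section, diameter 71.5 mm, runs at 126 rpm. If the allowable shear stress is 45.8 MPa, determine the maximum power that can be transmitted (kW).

43.4 kW

J = πd⁴/32 = π(0.0715)⁴/32 = 2.566×10^-6 m⁴.
T_max = τ_allow·J/r = 4.58×10^7 × 2.566×10^-6 / 0.0357 = 3287 N·m.
ω = 2π·126/60 = 13.19 rad/s, so P_max = T_max·ω = 4.337×10^4 W.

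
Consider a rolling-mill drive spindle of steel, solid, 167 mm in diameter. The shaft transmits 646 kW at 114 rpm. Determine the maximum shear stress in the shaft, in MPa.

59.2 MPa

ω = 2π·114/60 = 11.94 rad/s, so T = P/ω = 646×10³ / 11.94 = 54110 N·m.
J = πd⁴/32 = π(0.167)⁴/32 = 7.636×10^-5 m⁴.
τ_max = T·r/J = 54110 × 0.0835 / 7.636×10^-5 = 5.917×10^7 Pa.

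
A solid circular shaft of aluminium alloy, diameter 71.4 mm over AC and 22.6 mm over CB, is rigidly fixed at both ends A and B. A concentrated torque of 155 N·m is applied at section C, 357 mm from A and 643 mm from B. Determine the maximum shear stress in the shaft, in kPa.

Compatibility: T_A·a/J_AC = T_B·b/J_CB with T_A + T_B = T₀.
J_AC = 2.55×10^-6 m⁴, J_CB = 2.56×10^-8 m⁴, so T_A = T₀·(J_AC/a)/((J_AC/a)+(J_CB/b)) = 154.1 N·m, T_B = 0.8590 N·m.
τ in each portion: τ_AC = 2.16×10^6 Pa, τ_CB = 3.79×10^5 Pa; maximum is in AC.
τ_max = T_AC·r/J = 154.1·0.0357/2.55×10^-6 = 2.157×10^6 Pa.

2160 kPa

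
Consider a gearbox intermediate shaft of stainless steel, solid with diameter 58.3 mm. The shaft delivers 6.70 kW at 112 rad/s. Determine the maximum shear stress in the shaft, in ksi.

ω = 112 rad/s, so T = P/ω = 6.70×10³ / 112.0 = 59.82 N·m.
J = πd⁴/32 = π(0.0583)⁴/32 = 1.134×10^-6 m⁴.
τ_max = T·r/J = 59.82 × 0.0291 / 1.134×10^-6 = 1.538×10^6 Pa.

0.223 ksi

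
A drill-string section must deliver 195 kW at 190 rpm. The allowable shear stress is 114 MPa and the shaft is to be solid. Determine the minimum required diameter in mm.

75.9 mm

ω = 2π·190/60 = 19.90 rad/s, so T = P/ω = 195×10³ / 19.90 = 9801 N·m.
For a solid shaft τ_max = 16T/(πd³), so d = (16T/(π τ_allow))^(1/3) = (16·9801/(π·1.14×10^8))^(1/3) = 0.07593 m.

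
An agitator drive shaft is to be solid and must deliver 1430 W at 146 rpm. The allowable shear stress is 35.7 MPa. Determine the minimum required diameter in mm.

23.7 mm

ω = 2π·146/60 = 15.29 rad/s, so T = P/ω = 1430 / 15.29 = 93.53 N·m.
For a solid shaft τ_max = 16T/(πd³), so d = (16T/(π τ_allow))^(1/3) = (16·93.53/(π·3.57×10^7))^(1/3) = 0.02372 m.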